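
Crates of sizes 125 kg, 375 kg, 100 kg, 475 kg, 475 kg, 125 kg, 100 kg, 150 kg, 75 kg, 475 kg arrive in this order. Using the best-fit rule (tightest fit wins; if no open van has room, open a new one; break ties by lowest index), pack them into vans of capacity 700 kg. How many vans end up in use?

4

  125 → van 1 (new)  [load 125/700]
  375 → van 1  [load 500/700]
  100 → van 1  [load 600/700]
  475 → van 2 (new)  [load 475/700]
  475 → van 3 (new)  [load 475/700]
  125 → van 2  [load 600/700]
  100 → van 1  [load 700/700]
  150 → van 3  [load 625/700]
  75 → van 3  [load 700/700]
  475 → van 4 (new)  [load 475/700]
4 vans opened.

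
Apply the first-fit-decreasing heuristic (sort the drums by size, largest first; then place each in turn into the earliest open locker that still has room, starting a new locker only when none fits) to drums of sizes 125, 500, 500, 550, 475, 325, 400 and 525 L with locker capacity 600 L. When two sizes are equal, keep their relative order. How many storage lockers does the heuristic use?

Sorted descending: 550, 525, 500, 500, 475, 400, 325, 125.
  550 → locker 1 (new)  [load 550/600]
  525 → locker 2 (new)  [load 525/600]
  500 → locker 3 (new)  [load 500/600]
  500 → locker 4 (new)  [load 500/600]
  475 → locker 5 (new)  [load 475/600]
  400 → locker 6 (new)  [load 400/600]
  325 → locker 7 (new)  [load 325/600]
  125 → locker 5  [load 600/600]
7 storage lockers opened.

7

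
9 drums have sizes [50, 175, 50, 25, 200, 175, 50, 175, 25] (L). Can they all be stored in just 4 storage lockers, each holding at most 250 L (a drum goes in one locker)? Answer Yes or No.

Yes

A valid assignment using 4 storage lockers:
  locker 1: 200 + 50 = 250
  locker 2: 175 + 50 + 25 = 250
  locker 3: 175 + 50 + 25 = 250
  locker 4: 175 = 175
Every load is within 250 L, so 4 storage lockers suffice.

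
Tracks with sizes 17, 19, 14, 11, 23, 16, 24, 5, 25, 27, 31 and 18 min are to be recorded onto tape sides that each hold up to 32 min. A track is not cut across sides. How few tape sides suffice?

9

Total = 31 + 27 + 25 + 24 + 23 + 19 + 18 + 17 + 16 + 14 + 11 + 5 = 230 min.
Lower bound: ⌈230/32⌉ = 8 tape sides.
A packing using 9 tape sides:
  side 1: 31 = 31
  side 2: 27 + 5 = 32
  side 3: 25 = 25
  side 4: 24 = 24
  side 5: 23 = 23
  side 6: 19 + 11 = 30
  side 7: 18 + 14 = 32
  side 8: 17 = 17
  side 9: 16 = 16
No arrangement into 8 tape sides stays within capacity, so 9 is optimal.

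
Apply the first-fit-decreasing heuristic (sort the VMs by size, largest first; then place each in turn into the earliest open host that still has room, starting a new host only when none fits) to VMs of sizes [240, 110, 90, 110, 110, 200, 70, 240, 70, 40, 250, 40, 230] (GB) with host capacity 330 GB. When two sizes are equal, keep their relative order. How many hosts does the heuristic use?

6

Sorted descending: 250, 240, 240, 230, 200, 110, 110, 110, 90, 70, 70, 40, 40.
  250 → host 1 (new)  [load 250/330]
  240 → host 2 (new)  [load 240/330]
  240 → host 3 (new)  [load 240/330]
  230 → host 4 (new)  [load 230/330]
  200 → host 5 (new)  [load 200/330]
  110 → host 5  [load 310/330]
  110 → host 6 (new)  [load 110/330]
  110 → host 6  [load 220/330]
  90 → host 2  [load 330/330]
  70 → host 1  [load 320/330]
  70 → host 3  [load 310/330]
  40 → host 4  [load 270/330]
  40 → host 4  [load 310/330]
6 hosts opened.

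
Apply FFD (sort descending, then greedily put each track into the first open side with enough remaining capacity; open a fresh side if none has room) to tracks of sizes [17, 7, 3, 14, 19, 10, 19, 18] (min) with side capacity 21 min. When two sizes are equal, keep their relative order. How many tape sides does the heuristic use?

6

Sorted descending: 19, 19, 18, 17, 14, 10, 7, 3.
  19 → side 1 (new)  [load 19/21]
  19 → side 2 (new)  [load 19/21]
  18 → side 3 (new)  [load 18/21]
  17 → side 4 (new)  [load 17/21]
  14 → side 5 (new)  [load 14/21]
  10 → side 6 (new)  [load 10/21]
  7 → side 5  [load 21/21]
  3 → side 3  [load 21/21]
6 tape sides opened.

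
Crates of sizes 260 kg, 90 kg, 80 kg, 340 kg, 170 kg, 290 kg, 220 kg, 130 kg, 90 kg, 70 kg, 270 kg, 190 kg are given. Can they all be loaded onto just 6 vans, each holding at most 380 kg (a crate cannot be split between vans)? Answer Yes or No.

No

Total = 2200 kg; ⌈2200/380⌉ = 6.
The bound of 6 does not rule out 6, but exhaustive search shows no assignment into 6 vans of capacity 380 kg exists — the minimum is 7.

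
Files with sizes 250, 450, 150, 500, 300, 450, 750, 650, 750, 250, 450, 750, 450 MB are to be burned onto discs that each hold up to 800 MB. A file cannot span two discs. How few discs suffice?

Total = 750 + 750 + 750 + 650 + 500 + 450 + 450 + 450 + 450 + 300 + 250 + 250 + 150 = 6150 MB.
Lower bound: ⌈6150/800⌉ = 8 discs.
Also, 9 files each exceed 400 MB, and no two of those can share a disc, so at least 9 discs are needed.
A packing using 9 discs:
  disc 1: 750 = 750
  disc 2: 750 = 750
  disc 3: 750 = 750
  disc 4: 650 + 150 = 800
  disc 5: 500 + 300 = 800
  disc 6: 450 + 250 = 700
  disc 7: 450 + 250 = 700
  disc 8: 450 = 450
  disc 9: 450 = 450
This matches the lower bound, so 9 is optimal.

9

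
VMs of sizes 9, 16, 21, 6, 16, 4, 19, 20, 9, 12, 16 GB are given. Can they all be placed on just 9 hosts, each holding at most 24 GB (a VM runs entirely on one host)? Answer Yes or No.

A valid assignment using 8 hosts:
  host 1: 21 = 21
  host 2: 20 + 4 = 24
  host 3: 19 = 19
  host 4: 16 + 6 = 22
  host 5: 16 = 16
  host 6: 16 = 16
  host 7: 12 + 9 = 21
  host 8: 9 = 9
That uses only 8 ≤ 9, so 9 hosts are enough.

Yes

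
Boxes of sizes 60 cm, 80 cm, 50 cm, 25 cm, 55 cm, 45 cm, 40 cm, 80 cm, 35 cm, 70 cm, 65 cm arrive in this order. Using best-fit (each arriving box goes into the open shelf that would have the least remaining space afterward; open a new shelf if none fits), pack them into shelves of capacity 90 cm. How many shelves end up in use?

  60 → shelf 1 (new)  [load 60/90]
  80 → shelf 2 (new)  [load 80/90]
  50 → shelf 3 (new)  [load 50/90]
  25 → shelf 1  [load 85/90]
  55 → shelf 4 (new)  [load 55/90]
  45 → shelf 5 (new)  [load 45/90]
  40 → shelf 3  [load 90/90]
  80 → shelf 6 (new)  [load 80/90]
  35 → shelf 4  [load 90/90]
  70 → shelf 7 (new)  [load 70/90]
  65 → shelf 8 (new)  [load 65/90]
8 shelves opened.

8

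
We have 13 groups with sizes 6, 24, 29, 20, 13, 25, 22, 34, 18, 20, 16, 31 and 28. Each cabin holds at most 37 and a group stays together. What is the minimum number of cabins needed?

Total = 34 + 31 + 29 + 28 + 25 + 24 + 22 + 20 + 20 + 18 + 16 + 13 + 6 = 286.
Lower bound: ⌈286/37⌉ = 8 cabins.
Also, 9 groups each exceed 37/2, and no two of those can share a cabin, so at least 9 cabins are needed.
A packing using 10 cabins:
  cabin 1: 34 = 34
  cabin 2: 31 + 6 = 37
  cabin 3: 29 = 29
  cabin 4: 28 = 28
  cabin 5: 25 = 25
  cabin 6: 24 + 13 = 37
  cabin 7: 22 = 22
  cabin 8: 20 + 16 = 36
  cabin 9: 20 = 20
  cabin 10: 18 = 18
No arrangement into 9 cabins stays within capacity, so 10 is optimal.

10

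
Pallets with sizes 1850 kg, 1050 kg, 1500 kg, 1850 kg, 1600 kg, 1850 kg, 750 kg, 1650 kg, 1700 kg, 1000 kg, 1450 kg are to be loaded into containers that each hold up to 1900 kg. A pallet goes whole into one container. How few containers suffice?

Total = 1850 + 1850 + 1850 + 1700 + 1650 + 1600 + 1500 + 1450 + 1050 + 1000 + 750 = 16250 kg.
Lower bound: ⌈16250/1900⌉ = 9 containers.
Also, 10 pallets each exceed 950 kg, and no two of those can share a container, so at least 10 containers are needed.
A packing using 10 containers:
  container 1: 1850 = 1850
  container 2: 1850 = 1850
  container 3: 1850 = 1850
  container 4: 1700 = 1700
  container 5: 1650 = 1650
  container 6: 1600 = 1600
  container 7: 1500 = 1500
  container 8: 1450 = 1450
  container 9: 1050 + 750 = 1800
  container 10: 1000 = 1000
This matches the lower bound, so 10 is optimal.

10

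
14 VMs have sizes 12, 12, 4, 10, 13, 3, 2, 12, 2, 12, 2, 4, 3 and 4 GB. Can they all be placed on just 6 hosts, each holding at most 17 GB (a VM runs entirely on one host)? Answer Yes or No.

A valid assignment using 6 hosts:
  host 1: 13 + 4 = 17
  host 2: 12 + 4 = 16
  host 3: 12 + 4 = 16
  host 4: 12 + 3 + 2 = 17
  host 5: 12 + 3 + 2 = 17
  host 6: 10 + 2 = 12
Every load is within 17 GB, so 6 hosts suffice.

Yes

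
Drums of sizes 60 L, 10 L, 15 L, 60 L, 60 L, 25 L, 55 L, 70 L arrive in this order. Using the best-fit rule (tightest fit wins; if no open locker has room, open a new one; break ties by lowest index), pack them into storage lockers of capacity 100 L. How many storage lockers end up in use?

5

  60 → locker 1 (new)  [load 60/100]
  10 → locker 1  [load 70/100]
  15 → locker 1  [load 85/100]
  60 → locker 2 (new)  [load 60/100]
  60 → locker 3 (new)  [load 60/100]
  25 → locker 2  [load 85/100]
  55 → locker 4 (new)  [load 55/100]
  70 → locker 5 (new)  [load 70/100]
5 storage lockers opened.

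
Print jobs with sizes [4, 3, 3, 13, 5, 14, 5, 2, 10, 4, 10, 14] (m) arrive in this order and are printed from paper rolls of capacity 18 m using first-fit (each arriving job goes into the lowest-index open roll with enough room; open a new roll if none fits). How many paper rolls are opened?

6

  4 → roll 1 (new)  [load 4/18]
  3 → roll 1  [load 7/18]
  3 → roll 1  [load 10/18]
  13 → roll 2 (new)  [load 13/18]
  5 → roll 1  [load 15/18]
  14 → roll 3 (new)  [load 14/18]
  5 → roll 2  [load 18/18]
  2 → roll 1  [load 17/18]
  10 → roll 4 (new)  [load 10/18]
  4 → roll 3  [load 18/18]
  10 → roll 5 (new)  [load 10/18]
  14 → roll 6 (new)  [load 14/18]
6 paper rolls opened.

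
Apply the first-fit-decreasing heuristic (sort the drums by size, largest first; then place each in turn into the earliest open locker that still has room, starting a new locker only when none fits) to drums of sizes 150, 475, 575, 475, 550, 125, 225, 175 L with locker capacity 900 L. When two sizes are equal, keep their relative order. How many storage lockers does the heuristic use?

4

Sorted descending: 575, 550, 475, 475, 225, 175, 150, 125.
  575 → locker 1 (new)  [load 575/900]
  550 → locker 2 (new)  [load 550/900]
  475 → locker 3 (new)  [load 475/900]
  475 → locker 4 (new)  [load 475/900]
  225 → locker 1  [load 800/900]
  175 → locker 2  [load 725/900]
  150 → locker 2  [load 875/900]
  125 → locker 3  [load 600/900]
4 storage lockers opened.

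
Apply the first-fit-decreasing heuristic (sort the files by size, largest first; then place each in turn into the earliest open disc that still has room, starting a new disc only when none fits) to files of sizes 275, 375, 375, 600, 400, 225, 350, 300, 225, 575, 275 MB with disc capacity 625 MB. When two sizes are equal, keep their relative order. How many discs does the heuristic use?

Sorted descending: 600, 575, 400, 375, 375, 350, 300, 275, 275, 225, 225.
  600 → disc 1 (new)  [load 600/625]
  575 → disc 2 (new)  [load 575/625]
  400 → disc 3 (new)  [load 400/625]
  375 → disc 4 (new)  [load 375/625]
  375 → disc 5 (new)  [load 375/625]
  350 → disc 6 (new)  [load 350/625]
  300 → disc 7 (new)  [load 300/625]
  275 → disc 6  [load 625/625]
  275 → disc 7  [load 575/625]
  225 → disc 3  [load 625/625]
  225 → disc 4  [load 600/625]
7 discs opened.

7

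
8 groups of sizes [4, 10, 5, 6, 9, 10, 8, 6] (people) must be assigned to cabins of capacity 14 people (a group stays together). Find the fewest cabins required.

Total = 10 + 10 + 9 + 8 + 6 + 6 + 5 + 4 = 58 people.
Lower bound: ⌈58/14⌉ = 5 cabins.
A packing using 5 cabins:
  cabin 1: 10 + 4 = 14
  cabin 2: 10 = 10
  cabin 3: 9 + 5 = 14
  cabin 4: 8 + 6 = 14
  cabin 5: 6 = 6
This matches the lower bound, so 5 is optimal.

5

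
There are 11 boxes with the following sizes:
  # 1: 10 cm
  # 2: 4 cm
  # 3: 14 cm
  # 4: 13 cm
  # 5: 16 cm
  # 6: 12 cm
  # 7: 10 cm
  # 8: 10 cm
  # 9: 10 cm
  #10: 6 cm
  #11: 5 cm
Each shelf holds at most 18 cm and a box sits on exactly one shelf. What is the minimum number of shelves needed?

Total = 16 + 14 + 13 + 12 + 10 + 10 + 10 + 10 + 6 + 5 + 4 = 110 cm.
Lower bound: ⌈110/18⌉ = 7 shelves.
Also, 8 boxes each exceed 9 cm, and no two of those can share a shelf, so at least 8 shelves are needed.
A packing using 8 shelves:
  shelf 1: 16 = 16
  shelf 2: 14 + 4 = 18
  shelf 3: 13 + 5 = 18
  shelf 4: 12 + 6 = 18
  shelf 5: 10 = 10
  shelf 6: 10 = 10
  shelf 7: 10 = 10
  shelf 8: 10 = 10
This matches the lower bound, so 8 is optimal.

8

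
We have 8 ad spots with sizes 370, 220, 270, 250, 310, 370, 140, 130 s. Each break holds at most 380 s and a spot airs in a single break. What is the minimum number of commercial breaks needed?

Total = 370 + 370 + 310 + 270 + 250 + 220 + 140 + 130 = 2060 s.
Lower bound: ⌈2060/380⌉ = 6 commercial breaks.
A packing using 6 commercial breaks:
  break 1: 370 = 370
  break 2: 370 = 370
  break 3: 310 = 310
  break 4: 270 = 270
  break 5: 250 + 130 = 380
  break 6: 220 + 140 = 360
This matches the lower bound, so 6 is optimal.

6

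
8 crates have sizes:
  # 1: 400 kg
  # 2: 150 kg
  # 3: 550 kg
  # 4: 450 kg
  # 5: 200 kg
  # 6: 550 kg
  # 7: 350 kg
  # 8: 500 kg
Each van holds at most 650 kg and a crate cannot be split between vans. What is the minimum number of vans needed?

6

Total = 550 + 550 + 500 + 450 + 400 + 350 + 200 + 150 = 3150 kg.
Lower bound: ⌈3150/650⌉ = 5 vans.
Also, 6 crates each exceed 325 kg, and no two of those can share a van, so at least 6 vans are needed.
A packing using 6 vans:
  van 1: 550 = 550
  van 2: 550 = 550
  van 3: 500 + 150 = 650
  van 4: 450 + 200 = 650
  van 5: 400 = 400
  van 6: 350 = 350
This matches the lower bound, so 6 is optimal.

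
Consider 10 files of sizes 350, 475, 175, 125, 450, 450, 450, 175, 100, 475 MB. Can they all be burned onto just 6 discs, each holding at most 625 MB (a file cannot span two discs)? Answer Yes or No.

Yes

A valid assignment using 6 discs:
  disc 1: 475 + 125 = 600
  disc 2: 475 + 100 = 575
  disc 3: 450 + 175 = 625
  disc 4: 450 + 175 = 625
  disc 5: 450 = 450
  disc 6: 350 = 350
Every load is within 625 MB, so 6 discs suffice.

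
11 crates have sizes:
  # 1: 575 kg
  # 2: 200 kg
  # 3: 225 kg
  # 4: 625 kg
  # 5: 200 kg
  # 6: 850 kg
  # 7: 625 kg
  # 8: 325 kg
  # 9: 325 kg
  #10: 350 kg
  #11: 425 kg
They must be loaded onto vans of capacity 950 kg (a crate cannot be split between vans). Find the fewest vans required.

Total = 850 + 625 + 625 + 575 + 425 + 350 + 325 + 325 + 225 + 200 + 200 = 4725 kg.
Lower bound: ⌈4725/950⌉ = 5 vans.
A packing using 6 vans:
  van 1: 850 = 850
  van 2: 625 + 325 = 950
  van 3: 625 + 325 = 950
  van 4: 575 + 350 = 925
  van 5: 425 + 225 + 200 = 850
  van 6: 200 = 200
No arrangement into 5 vans stays within capacity, so 6 is optimal.

6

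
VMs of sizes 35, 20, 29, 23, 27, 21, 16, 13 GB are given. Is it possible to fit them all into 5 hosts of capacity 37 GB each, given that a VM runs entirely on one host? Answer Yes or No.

Total = 184 GB; ⌈184/37⌉ = 5.
6 VMs each exceed half the capacity and cannot share a host, forcing at least 6 hosts.
At least 6 hosts are required, but only 5 are allowed.

No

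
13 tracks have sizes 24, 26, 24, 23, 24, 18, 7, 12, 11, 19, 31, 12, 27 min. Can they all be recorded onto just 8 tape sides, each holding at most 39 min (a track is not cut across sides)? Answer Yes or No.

Yes

A valid assignment using 8 tape sides:
  side 1: 31 + 7 = 38
  side 2: 27 + 12 = 39
  side 3: 26 + 12 = 38
  side 4: 24 + 11 = 35
  side 5: 24 = 24
  side 6: 24 = 24
  side 7: 23 = 23
  side 8: 19 + 18 = 37
Every load is within 39 min, so 8 tape sides suffice.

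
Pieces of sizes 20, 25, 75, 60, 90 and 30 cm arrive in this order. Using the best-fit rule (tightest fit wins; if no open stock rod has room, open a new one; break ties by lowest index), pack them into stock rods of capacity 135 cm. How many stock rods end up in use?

3

  20 → stock rod 1 (new)  [load 20/135]
  25 → stock rod 1  [load 45/135]
  75 → stock rod 1  [load 120/135]
  60 → stock rod 2 (new)  [load 60/135]
  90 → stock rod 3 (new)  [load 90/135]
  30 → stock rod 3  [load 120/135]
3 stock rods opened.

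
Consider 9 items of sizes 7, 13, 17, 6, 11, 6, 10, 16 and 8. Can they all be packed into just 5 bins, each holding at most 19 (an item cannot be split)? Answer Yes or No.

Total = 94; ⌈94/19⌉ = 5.
The bound of 5 does not rule out 5, but exhaustive search shows no assignment into 5 bins of capacity 19 exists — the minimum is 6.

No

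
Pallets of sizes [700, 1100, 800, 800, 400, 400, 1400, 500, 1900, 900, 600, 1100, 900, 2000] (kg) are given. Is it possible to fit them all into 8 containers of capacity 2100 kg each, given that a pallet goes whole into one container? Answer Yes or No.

Yes

A valid assignment using 7 containers:
  container 1: 2000 = 2000
  container 2: 1900 = 1900
  container 3: 1400 + 700 = 2100
  container 4: 1100 + 900 = 2000
  container 5: 1100 + 900 = 2000
  container 6: 800 + 800 + 500 = 2100
  container 7: 600 + 400 + 400 = 1400
That uses only 7 ≤ 8, so 8 containers are enough.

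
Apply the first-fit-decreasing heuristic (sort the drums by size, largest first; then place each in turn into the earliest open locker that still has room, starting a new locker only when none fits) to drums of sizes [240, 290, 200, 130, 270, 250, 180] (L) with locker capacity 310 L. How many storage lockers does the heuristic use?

6

Sorted descending: 290, 270, 250, 240, 200, 180, 130.
  290 → locker 1 (new)  [load 290/310]
  270 → locker 2 (new)  [load 270/310]
  250 → locker 3 (new)  [load 250/310]
  240 → locker 4 (new)  [load 240/310]
  200 → locker 5 (new)  [load 200/310]
  180 → locker 6 (new)  [load 180/310]
  130 → locker 6  [load 310/310]
6 storage lockers opened.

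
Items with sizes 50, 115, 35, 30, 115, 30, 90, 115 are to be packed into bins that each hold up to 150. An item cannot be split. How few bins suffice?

Total = 115 + 115 + 115 + 90 + 50 + 35 + 30 + 30 = 580.
Lower bound: ⌈580/150⌉ = 4 bins.
A packing using 4 bins:
  bin 1: 115 + 35 = 150
  bin 2: 115 + 30 = 145
  bin 3: 115 + 30 = 145
  bin 4: 90 + 50 = 140
This matches the lower bound, so 4 is optimal.

4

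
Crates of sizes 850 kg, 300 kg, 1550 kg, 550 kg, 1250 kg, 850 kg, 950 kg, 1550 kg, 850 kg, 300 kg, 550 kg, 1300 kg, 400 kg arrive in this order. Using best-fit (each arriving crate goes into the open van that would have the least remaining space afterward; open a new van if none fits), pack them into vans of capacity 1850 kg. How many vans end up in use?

7

  850 → van 1 (new)  [load 850/1850]
  300 → van 1  [load 1150/1850]
  1550 → van 2 (new)  [load 1550/1850]
  550 → van 1  [load 1700/1850]
  1250 → van 3 (new)  [load 1250/1850]
  850 → van 4 (new)  [load 850/1850]
  950 → van 4  [load 1800/1850]
  1550 → van 5 (new)  [load 1550/1850]
  850 → van 6 (new)  [load 850/1850]
  300 → van 2  [load 1850/1850]
  550 → van 3  [load 1800/1850]
  1300 → van 7 (new)  [load 1300/1850]
  400 → van 7  [load 1700/1850]
7 vans opened.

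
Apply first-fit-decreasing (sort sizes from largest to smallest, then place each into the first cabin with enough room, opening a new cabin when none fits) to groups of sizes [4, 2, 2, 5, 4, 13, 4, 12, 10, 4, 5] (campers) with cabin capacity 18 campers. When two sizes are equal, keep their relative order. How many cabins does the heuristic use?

4

Sorted descending: 13, 12, 10, 5, 5, 4, 4, 4, 4, 2, 2.
  13 → cabin 1 (new)  [load 13/18]
  12 → cabin 2 (new)  [load 12/18]
  10 → cabin 3 (new)  [load 10/18]
  5 → cabin 1  [load 18/18]
  5 → cabin 2  [load 17/18]
  4 → cabin 3  [load 14/18]
  4 → cabin 3  [load 18/18]
  4 → cabin 4 (new)  [load 4/18]
  4 → cabin 4  [load 8/18]
  2 → cabin 4  [load 10/18]
  2 → cabin 4  [load 12/18]
4 cabins opened.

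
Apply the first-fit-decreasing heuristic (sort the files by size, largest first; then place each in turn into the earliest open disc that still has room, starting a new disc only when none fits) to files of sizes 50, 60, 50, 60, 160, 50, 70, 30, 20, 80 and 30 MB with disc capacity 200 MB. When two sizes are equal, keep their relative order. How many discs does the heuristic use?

Sorted descending: 160, 80, 70, 60, 60, 50, 50, 50, 30, 30, 20.
  160 → disc 1 (new)  [load 160/200]
  80 → disc 2 (new)  [load 80/200]
  70 → disc 2  [load 150/200]
  60 → disc 3 (new)  [load 60/200]
  60 → disc 3  [load 120/200]
  50 → disc 2  [load 200/200]
  50 → disc 3  [load 170/200]
  50 → disc 4 (new)  [load 50/200]
  30 → disc 1  [load 190/200]
  30 → disc 3  [load 200/200]
  20 → disc 4  [load 70/200]
4 discs opened.

4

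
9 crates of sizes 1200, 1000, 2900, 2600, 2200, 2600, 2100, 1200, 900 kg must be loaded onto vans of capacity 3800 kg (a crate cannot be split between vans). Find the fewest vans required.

5

Total = 2900 + 2600 + 2600 + 2200 + 2100 + 1200 + 1200 + 1000 + 900 = 16700 kg.
Lower bound: ⌈16700/3800⌉ = 5 vans.
A packing using 5 vans:
  van 1: 2900 + 900 = 3800
  van 2: 2600 + 1200 = 3800
  van 3: 2600 + 1200 = 3800
  van 4: 2200 + 1000 = 3200
  van 5: 2100 = 2100
This matches the lower bound, so 5 is optimal.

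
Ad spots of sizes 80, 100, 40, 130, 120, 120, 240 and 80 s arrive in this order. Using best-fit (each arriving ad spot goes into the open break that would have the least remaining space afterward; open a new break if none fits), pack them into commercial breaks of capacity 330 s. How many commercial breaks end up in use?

4

  80 → break 1 (new)  [load 80/330]
  100 → break 1  [load 180/330]
  40 → break 1  [load 220/330]
  130 → break 2 (new)  [load 130/330]
  120 → break 2  [load 250/330]
  120 → break 3 (new)  [load 120/330]
  240 → break 4 (new)  [load 240/330]
  80 → break 2  [load 330/330]
4 commercial breaks opened.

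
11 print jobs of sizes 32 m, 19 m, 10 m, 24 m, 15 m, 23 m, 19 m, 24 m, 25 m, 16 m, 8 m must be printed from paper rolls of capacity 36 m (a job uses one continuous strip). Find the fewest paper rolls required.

Total = 32 + 25 + 24 + 24 + 23 + 19 + 19 + 16 + 15 + 10 + 8 = 215 m.
Lower bound: ⌈215/36⌉ = 6 paper rolls.
Also, 7 print jobs each exceed 18 m, and no two of those can share a roll, so at least 7 paper rolls are needed.
A packing using 7 paper rolls:
  roll 1: 32 = 32
  roll 2: 25 + 10 = 35
  roll 3: 24 + 8 = 32
  roll 4: 24 = 24
  roll 5: 23 = 23
  roll 6: 19 + 16 = 35
  roll 7: 19 + 15 = 34
This matches the lower bound, so 7 is optimal.

7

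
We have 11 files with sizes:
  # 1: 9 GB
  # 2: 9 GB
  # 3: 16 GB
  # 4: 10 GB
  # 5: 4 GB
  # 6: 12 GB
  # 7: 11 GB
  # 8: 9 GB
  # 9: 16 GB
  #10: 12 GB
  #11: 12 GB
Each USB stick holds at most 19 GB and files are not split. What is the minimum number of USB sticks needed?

Total = 16 + 16 + 12 + 12 + 12 + 11 + 10 + 9 + 9 + 9 + 4 = 120 GB.
Lower bound: ⌈120/19⌉ = 7 USB sticks.
A packing using 8 USB sticks:
  USB stick 1: 16 = 16
  USB stick 2: 16 = 16
  USB stick 3: 12 + 4 = 16
  USB stick 4: 12 = 12
  USB stick 5: 12 = 12
  USB stick 6: 11 = 11
  USB stick 7: 10 + 9 = 19
  USB stick 8: 9 + 9 = 18
No arrangement into 7 USB sticks stays within capacity, so 8 is optimal.

8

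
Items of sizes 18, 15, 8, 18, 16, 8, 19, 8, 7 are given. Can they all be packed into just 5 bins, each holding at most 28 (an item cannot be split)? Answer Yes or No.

A valid assignment using 5 bins:
  bin 1: 19 + 8 = 27
  bin 2: 18 + 8 = 26
  bin 3: 18 + 8 = 26
  bin 4: 16 + 7 = 23
  bin 5: 15 = 15
Every load is within 28, so 5 bins suffice.

Yes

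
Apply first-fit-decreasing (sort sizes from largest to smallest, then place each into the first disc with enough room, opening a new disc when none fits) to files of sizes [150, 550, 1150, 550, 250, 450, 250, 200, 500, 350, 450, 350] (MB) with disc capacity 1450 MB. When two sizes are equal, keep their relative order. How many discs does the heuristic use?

4

Sorted descending: 1150, 550, 550, 500, 450, 450, 350, 350, 250, 250, 200, 150.
  1150 → disc 1 (new)  [load 1150/1450]
  550 → disc 2 (new)  [load 550/1450]
  550 → disc 2  [load 1100/1450]
  500 → disc 3 (new)  [load 500/1450]
  450 → disc 3  [load 950/1450]
  450 → disc 3  [load 1400/1450]
  350 → disc 2  [load 1450/1450]
  350 → disc 4 (new)  [load 350/1450]
  250 → disc 1  [load 1400/1450]
  250 → disc 4  [load 600/1450]
  200 → disc 4  [load 800/1450]
  150 → disc 4  [load 950/1450]
4 discs opened.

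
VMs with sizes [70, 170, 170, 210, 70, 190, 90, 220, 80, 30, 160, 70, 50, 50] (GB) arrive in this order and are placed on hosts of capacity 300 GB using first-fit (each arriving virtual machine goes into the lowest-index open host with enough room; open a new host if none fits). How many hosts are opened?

6

  70 → host 1 (new)  [load 70/300]
  170 → host 1  [load 240/300]
  170 → host 2 (new)  [load 170/300]
  210 → host 3 (new)  [load 210/300]
  70 → host 2  [load 240/300]
  190 → host 4 (new)  [load 190/300]
  90 → host 3  [load 300/300]
  220 → host 5 (new)  [load 220/300]
  80 → host 4  [load 270/300]
  30 → host 1  [load 270/300]
  160 → host 6 (new)  [load 160/300]
  70 → host 5  [load 290/300]
  50 → host 2  [load 290/300]
  50 → host 6  [load 210/300]
6 hosts opened.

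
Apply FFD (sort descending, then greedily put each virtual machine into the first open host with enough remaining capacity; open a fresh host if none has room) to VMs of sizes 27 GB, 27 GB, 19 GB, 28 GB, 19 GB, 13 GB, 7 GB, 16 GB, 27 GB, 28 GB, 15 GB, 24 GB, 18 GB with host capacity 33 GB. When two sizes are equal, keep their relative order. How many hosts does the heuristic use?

10

Sorted descending: 28, 28, 27, 27, 27, 24, 19, 19, 18, 16, 15, 13, 7.
  28 → host 1 (new)  [load 28/33]
  28 → host 2 (new)  [load 28/33]
  27 → host 3 (new)  [load 27/33]
  27 → host 4 (new)  [load 27/33]
  27 → host 5 (new)  [load 27/33]
  24 → host 6 (new)  [load 24/33]
  19 → host 7 (new)  [load 19/33]
  19 → host 8 (new)  [load 19/33]
  18 → host 9 (new)  [load 18/33]
  16 → host 10 (new)  [load 16/33]
  15 → host 9  [load 33/33]
  13 → host 7  [load 32/33]
  7 → host 6  [load 31/33]
10 hosts opened.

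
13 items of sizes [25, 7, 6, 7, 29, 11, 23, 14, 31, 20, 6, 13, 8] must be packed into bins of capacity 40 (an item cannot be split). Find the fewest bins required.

6

Total = 31 + 29 + 25 + 23 + 20 + 14 + 13 + 11 + 8 + 7 + 7 + 6 + 6 = 200.
Lower bound: ⌈200/40⌉ = 5 bins.
A packing using 6 bins:
  bin 1: 31 + 8 = 39
  bin 2: 29 + 11 = 40
  bin 3: 25 + 14 = 39
  bin 4: 23 + 13 = 36
  bin 5: 20 + 7 + 7 + 6 = 40
  bin 6: 6 = 6
No arrangement into 5 bins stays within capacity, so 6 is optimal.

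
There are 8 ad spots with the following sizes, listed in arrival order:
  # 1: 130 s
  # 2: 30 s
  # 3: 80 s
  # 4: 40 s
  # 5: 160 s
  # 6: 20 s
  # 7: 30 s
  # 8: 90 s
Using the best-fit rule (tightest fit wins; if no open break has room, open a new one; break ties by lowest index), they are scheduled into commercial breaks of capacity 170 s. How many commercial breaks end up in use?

4

  130 → break 1 (new)  [load 130/170]
  30 → break 1  [load 160/170]
  80 → break 2 (new)  [load 80/170]
  40 → break 2  [load 120/170]
  160 → break 3 (new)  [load 160/170]
  20 → break 2  [load 140/170]
  30 → break 2  [load 170/170]
  90 → break 4 (new)  [load 90/170]
4 commercial breaks opened.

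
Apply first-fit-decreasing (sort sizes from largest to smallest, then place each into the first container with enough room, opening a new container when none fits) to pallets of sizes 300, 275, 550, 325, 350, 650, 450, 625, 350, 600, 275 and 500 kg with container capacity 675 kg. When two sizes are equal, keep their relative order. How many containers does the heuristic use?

9

Sorted descending: 650, 625, 600, 550, 500, 450, 350, 350, 325, 300, 275, 275.
  650 → container 1 (new)  [load 650/675]
  625 → container 2 (new)  [load 625/675]
  600 → container 3 (new)  [load 600/675]
  550 → container 4 (new)  [load 550/675]
  500 → container 5 (new)  [load 500/675]
  450 → container 6 (new)  [load 450/675]
  350 → container 7 (new)  [load 350/675]
  350 → container 8 (new)  [load 350/675]
  325 → container 7  [load 675/675]
  300 → container 8  [load 650/675]
  275 → container 9 (new)  [load 275/675]
  275 → container 9  [load 550/675]
9 containers opened.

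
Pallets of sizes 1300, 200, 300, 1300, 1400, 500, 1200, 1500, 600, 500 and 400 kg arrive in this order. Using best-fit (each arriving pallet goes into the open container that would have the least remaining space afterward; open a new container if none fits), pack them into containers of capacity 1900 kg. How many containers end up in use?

5

  1300 → container 1 (new)  [load 1300/1900]
  200 → container 1  [load 1500/1900]
  300 → container 1  [load 1800/1900]
  1300 → container 2 (new)  [load 1300/1900]
  1400 → container 3 (new)  [load 1400/1900]
  500 → container 3  [load 1900/1900]
  1200 → container 4 (new)  [load 1200/1900]
  1500 → container 5 (new)  [load 1500/1900]
  600 → container 2  [load 1900/1900]
  500 → container 4  [load 1700/1900]
  400 → container 5  [load 1900/1900]
5 containers opened.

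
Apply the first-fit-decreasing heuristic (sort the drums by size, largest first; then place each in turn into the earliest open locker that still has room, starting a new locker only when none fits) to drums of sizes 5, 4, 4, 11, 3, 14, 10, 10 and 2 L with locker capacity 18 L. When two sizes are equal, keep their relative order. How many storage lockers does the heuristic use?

4

Sorted descending: 14, 11, 10, 10, 5, 4, 4, 3, 2.
  14 → locker 1 (new)  [load 14/18]
  11 → locker 2 (new)  [load 11/18]
  10 → locker 3 (new)  [load 10/18]
  10 → locker 4 (new)  [load 10/18]
  5 → locker 2  [load 16/18]
  4 → locker 1  [load 18/18]
  4 → locker 3  [load 14/18]
  3 → locker 3  [load 17/18]
  2 → locker 2  [load 18/18]
4 storage lockers opened.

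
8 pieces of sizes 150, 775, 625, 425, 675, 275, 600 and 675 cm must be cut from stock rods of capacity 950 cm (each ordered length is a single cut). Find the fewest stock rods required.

Total = 775 + 675 + 675 + 625 + 600 + 425 + 275 + 150 = 4200 cm.
Lower bound: ⌈4200/950⌉ = 5 stock rods.
A packing using 6 stock rods:
  stock rod 1: 775 + 150 = 925
  stock rod 2: 675 + 275 = 950
  stock rod 3: 675 = 675
  stock rod 4: 625 = 625
  stock rod 5: 600 = 600
  stock rod 6: 425 = 425
No arrangement into 5 stock rods stays within capacity, so 6 is optimal.

6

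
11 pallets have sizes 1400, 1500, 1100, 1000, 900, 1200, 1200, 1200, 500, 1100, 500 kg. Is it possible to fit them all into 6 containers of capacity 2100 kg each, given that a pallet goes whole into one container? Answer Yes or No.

Total = 11600 kg; ⌈11600/2100⌉ = 6.
7 pallets each exceed half the capacity and cannot share a container, forcing at least 7 containers.
At least 7 containers are required, but only 6 are allowed.

No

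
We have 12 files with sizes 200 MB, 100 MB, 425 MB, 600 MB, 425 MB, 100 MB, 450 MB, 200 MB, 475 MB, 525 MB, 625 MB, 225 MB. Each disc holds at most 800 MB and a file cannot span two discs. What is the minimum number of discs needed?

7

Total = 625 + 600 + 525 + 475 + 450 + 425 + 425 + 225 + 200 + 200 + 100 + 100 = 4350 MB.
Lower bound: ⌈4350/800⌉ = 6 discs.
Also, 7 files each exceed 400 MB, and no two of those can share a disc, so at least 7 discs are needed.
A packing using 7 discs:
  disc 1: 625 + 100 = 725
  disc 2: 600 + 200 = 800
  disc 3: 525 + 225 = 750
  disc 4: 475 + 200 + 100 = 775
  disc 5: 450 = 450
  disc 6: 425 = 425
  disc 7: 425 = 425
This matches the lower bound, so 7 is optimal.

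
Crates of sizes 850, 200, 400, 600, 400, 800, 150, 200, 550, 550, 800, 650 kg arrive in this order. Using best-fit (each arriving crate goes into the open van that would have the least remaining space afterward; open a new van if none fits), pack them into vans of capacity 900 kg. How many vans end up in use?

9

  850 → van 1 (new)  [load 850/900]
  200 → van 2 (new)  [load 200/900]
  400 → van 2  [load 600/900]
  600 → van 3 (new)  [load 600/900]
  400 → van 4 (new)  [load 400/900]
  800 → van 5 (new)  [load 800/900]
  150 → van 2  [load 750/900]
  200 → van 3  [load 800/900]
  550 → van 6 (new)  [load 550/900]
  550 → van 7 (new)  [load 550/900]
  800 → van 8 (new)  [load 800/900]
  650 → van 9 (new)  [load 650/900]
9 vans opened.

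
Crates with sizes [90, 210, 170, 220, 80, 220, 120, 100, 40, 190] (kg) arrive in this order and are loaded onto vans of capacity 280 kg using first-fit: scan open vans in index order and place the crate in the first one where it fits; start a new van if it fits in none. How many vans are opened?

7

  90 → van 1 (new)  [load 90/280]
  210 → van 2 (new)  [load 210/280]
  170 → van 1  [load 260/280]
  220 → van 3 (new)  [load 220/280]
  80 → van 4 (new)  [load 80/280]
  220 → van 5 (new)  [load 220/280]
  120 → van 4  [load 200/280]
  100 → van 6 (new)  [load 100/280]
  40 → van 2  [load 250/280]
  190 → van 7 (new)  [load 190/280]
7 vans opened.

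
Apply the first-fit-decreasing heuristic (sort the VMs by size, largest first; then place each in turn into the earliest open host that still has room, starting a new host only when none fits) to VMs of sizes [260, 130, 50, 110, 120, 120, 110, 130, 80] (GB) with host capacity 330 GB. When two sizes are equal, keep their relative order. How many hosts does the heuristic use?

4

Sorted descending: 260, 130, 130, 120, 120, 110, 110, 80, 50.
  260 → host 1 (new)  [load 260/330]
  130 → host 2 (new)  [load 130/330]
  130 → host 2  [load 260/330]
  120 → host 3 (new)  [load 120/330]
  120 → host 3  [load 240/330]
  110 → host 4 (new)  [load 110/330]
  110 → host 4  [load 220/330]
  80 → host 3  [load 320/330]
  50 → host 1  [load 310/330]
4 hosts opened.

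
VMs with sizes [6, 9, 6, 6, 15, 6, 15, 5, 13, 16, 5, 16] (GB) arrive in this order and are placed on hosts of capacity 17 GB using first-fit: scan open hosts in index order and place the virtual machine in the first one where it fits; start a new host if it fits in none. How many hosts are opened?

8

  6 → host 1 (new)  [load 6/17]
  9 → host 1  [load 15/17]
  6 → host 2 (new)  [load 6/17]
  6 → host 2  [load 12/17]
  15 → host 3 (new)  [load 15/17]
  6 → host 4 (new)  [load 6/17]
  15 → host 5 (new)  [load 15/17]
  5 → host 2  [load 17/17]
  13 → host 6 (new)  [load 13/17]
  16 → host 7 (new)  [load 16/17]
  5 → host 4  [load 11/17]
  16 → host 8 (new)  [load 16/17]
8 hosts opened.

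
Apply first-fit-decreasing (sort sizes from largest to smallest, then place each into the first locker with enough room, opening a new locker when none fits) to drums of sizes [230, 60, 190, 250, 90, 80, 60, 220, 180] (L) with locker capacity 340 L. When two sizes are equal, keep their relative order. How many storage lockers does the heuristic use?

Sorted descending: 250, 230, 220, 190, 180, 90, 80, 60, 60.
  250 → locker 1 (new)  [load 250/340]
  230 → locker 2 (new)  [load 230/340]
  220 → locker 3 (new)  [load 220/340]
  190 → locker 4 (new)  [load 190/340]
  180 → locker 5 (new)  [load 180/340]
  90 → locker 1  [load 340/340]
  80 → locker 2  [load 310/340]
  60 → locker 3  [load 280/340]
  60 → locker 3  [load 340/340]
5 storage lockers opened.

5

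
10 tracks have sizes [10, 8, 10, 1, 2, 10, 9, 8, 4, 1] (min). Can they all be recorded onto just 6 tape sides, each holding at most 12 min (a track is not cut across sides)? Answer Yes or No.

Yes

A valid assignment using 6 tape sides:
  side 1: 10 + 2 = 12
  side 2: 10 + 1 + 1 = 12
  side 3: 10 = 10
  side 4: 9 = 9
  side 5: 8 + 4 = 12
  side 6: 8 = 8
Every load is within 12 min, so 6 tape sides suffice.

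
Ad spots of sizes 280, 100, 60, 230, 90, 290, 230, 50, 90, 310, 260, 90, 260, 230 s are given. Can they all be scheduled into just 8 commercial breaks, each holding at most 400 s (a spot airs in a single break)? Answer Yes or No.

A valid assignment using 8 commercial breaks:
  break 1: 310 + 90 = 400
  break 2: 290 + 100 = 390
  break 3: 280 + 90 = 370
  break 4: 260 + 90 + 50 = 400
  break 5: 260 + 60 = 320
  break 6: 230 = 230
  break 7: 230 = 230
  break 8: 230 = 230
Every load is within 400 s, so 8 commercial breaks suffice.

Yes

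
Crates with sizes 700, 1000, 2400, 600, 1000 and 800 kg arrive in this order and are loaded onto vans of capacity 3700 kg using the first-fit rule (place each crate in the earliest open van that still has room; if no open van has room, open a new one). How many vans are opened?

  700 → van 1 (new)  [load 700/3700]
  1000 → van 1  [load 1700/3700]
  2400 → van 2 (new)  [load 2400/3700]
  600 → van 1  [load 2300/3700]
  1000 → van 1  [load 3300/3700]
  800 → van 2  [load 3200/3700]
2 vans opened.

2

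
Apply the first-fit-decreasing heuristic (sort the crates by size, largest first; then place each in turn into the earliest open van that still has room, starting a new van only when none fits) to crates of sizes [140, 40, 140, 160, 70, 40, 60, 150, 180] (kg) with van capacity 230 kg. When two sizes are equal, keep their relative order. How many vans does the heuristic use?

5

Sorted descending: 180, 160, 150, 140, 140, 70, 60, 40, 40.
  180 → van 1 (new)  [load 180/230]
  160 → van 2 (new)  [load 160/230]
  150 → van 3 (new)  [load 150/230]
  140 → van 4 (new)  [load 140/230]
  140 → van 5 (new)  [load 140/230]
  70 → van 2  [load 230/230]
  60 → van 3  [load 210/230]
  40 → van 1  [load 220/230]
  40 → van 4  [load 180/230]
5 vans opened.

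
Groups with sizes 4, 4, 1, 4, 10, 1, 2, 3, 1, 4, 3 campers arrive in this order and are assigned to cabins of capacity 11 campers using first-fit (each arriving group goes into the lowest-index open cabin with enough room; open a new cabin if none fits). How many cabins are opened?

  4 → cabin 1 (new)  [load 4/11]
  4 → cabin 1  [load 8/11]
  1 → cabin 1  [load 9/11]
  4 → cabin 2 (new)  [load 4/11]
  10 → cabin 3 (new)  [load 10/11]
  1 → cabin 1  [load 10/11]
  2 → cabin 2  [load 6/11]
  3 → cabin 2  [load 9/11]
  1 → cabin 1  [load 11/11]
  4 → cabin 4 (new)  [load 4/11]
  3 → cabin 4  [load 7/11]
4 cabins opened.

4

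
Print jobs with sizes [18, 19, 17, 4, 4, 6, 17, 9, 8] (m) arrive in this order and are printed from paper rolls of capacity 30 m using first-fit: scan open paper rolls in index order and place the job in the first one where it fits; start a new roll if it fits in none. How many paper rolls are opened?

4

  18 → roll 1 (new)  [load 18/30]
  19 → roll 2 (new)  [load 19/30]
  17 → roll 3 (new)  [load 17/30]
  4 → roll 1  [load 22/30]
  4 → roll 1  [load 26/30]
  6 → roll 2  [load 25/30]
  17 → roll 4 (new)  [load 17/30]
  9 → roll 3  [load 26/30]
  8 → roll 4  [load 25/30]
4 paper rolls opened.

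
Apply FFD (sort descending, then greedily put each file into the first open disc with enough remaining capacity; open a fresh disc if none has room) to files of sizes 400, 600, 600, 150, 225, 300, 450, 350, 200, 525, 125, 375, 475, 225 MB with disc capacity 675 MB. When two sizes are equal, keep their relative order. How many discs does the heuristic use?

8

Sorted descending: 600, 600, 525, 475, 450, 400, 375, 350, 300, 225, 225, 200, 150, 125.
  600 → disc 1 (new)  [load 600/675]
  600 → disc 2 (new)  [load 600/675]
  525 → disc 3 (new)  [load 525/675]
  475 → disc 4 (new)  [load 475/675]
  450 → disc 5 (new)  [load 450/675]
  400 → disc 6 (new)  [load 400/675]
  375 → disc 7 (new)  [load 375/675]
  350 → disc 8 (new)  [load 350/675]
  300 → disc 7  [load 675/675]
  225 → disc 5  [load 675/675]
  225 → disc 6  [load 625/675]
  200 → disc 4  [load 675/675]
  150 → disc 3  [load 675/675]
  125 → disc 8  [load 475/675]
8 discs opened.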